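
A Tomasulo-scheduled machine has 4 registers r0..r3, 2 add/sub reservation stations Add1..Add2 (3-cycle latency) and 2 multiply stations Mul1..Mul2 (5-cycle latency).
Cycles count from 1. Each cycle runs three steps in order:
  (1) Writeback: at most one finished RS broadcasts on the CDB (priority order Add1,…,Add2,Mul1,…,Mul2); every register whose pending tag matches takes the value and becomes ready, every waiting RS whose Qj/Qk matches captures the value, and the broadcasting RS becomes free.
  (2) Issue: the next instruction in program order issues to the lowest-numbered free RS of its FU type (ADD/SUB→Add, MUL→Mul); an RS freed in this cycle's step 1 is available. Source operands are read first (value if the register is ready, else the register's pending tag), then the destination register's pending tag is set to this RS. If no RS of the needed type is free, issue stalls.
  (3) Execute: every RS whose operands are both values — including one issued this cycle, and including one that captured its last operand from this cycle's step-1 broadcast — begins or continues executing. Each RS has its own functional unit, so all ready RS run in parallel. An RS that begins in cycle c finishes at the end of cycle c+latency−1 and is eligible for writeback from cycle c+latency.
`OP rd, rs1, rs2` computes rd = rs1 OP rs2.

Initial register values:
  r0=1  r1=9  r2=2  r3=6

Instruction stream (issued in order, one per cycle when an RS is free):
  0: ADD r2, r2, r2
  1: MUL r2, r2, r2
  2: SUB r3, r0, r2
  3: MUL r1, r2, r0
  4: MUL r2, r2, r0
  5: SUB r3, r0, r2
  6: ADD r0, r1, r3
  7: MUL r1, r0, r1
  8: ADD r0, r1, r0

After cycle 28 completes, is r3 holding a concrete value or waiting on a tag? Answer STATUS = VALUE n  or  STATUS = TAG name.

STATUS = VALUE -15

c1: issue ADD r2<-Add1 | r0:1,r1:9,r2:Add1,r3:6
c2: issue MUL r2<-Mul1 | r0:1,r1:9,r2:Mul1,r3:6
c3: issue SUB r3<-Add2 | r0:1,r1:9,r2:Mul1,r3:Add2
c4: CDB Add1=4; issue MUL r1<-Mul2 | r0:1,r1:Mul2,r2:Mul1,r3:Add2
c5: stall | r0:1,r1:Mul2,r2:Mul1,r3:Add2
c6: stall | r0:1,r1:Mul2,r2:Mul1,r3:Add2
c7: stall | r0:1,r1:Mul2,r2:Mul1,r3:Add2
c8: stall | r0:1,r1:Mul2,r2:Mul1,r3:Add2
c9: CDB Mul1=16; issue MUL r2<-Mul1 | r0:1,r1:Mul2,r2:Mul1,r3:Add2
c10: issue SUB r3<-Add1 | r0:1,r1:Mul2,r2:Mul1,r3:Add1
c11: stall | r0:1,r1:Mul2,r2:Mul1,r3:Add1
c12: CDB Add2=-15; issue ADD r0<-Add2 | r0:Add2,r1:Mul2,r2:Mul1,r3:Add1
c13: stall | r0:Add2,r1:Mul2,r2:Mul1,r3:Add1
c14: CDB Mul1=16; issue MUL r1<-Mul1 | r0:Add2,r1:Mul1,r2:16,r3:Add1
c15: CDB Mul2=16; stall | r0:Add2,r1:Mul1,r2:16,r3:Add1
c16: stall | r0:Add2,r1:Mul1,r2:16,r3:Add1
c17: CDB Add1=-15; issue ADD r0<-Add1 | r0:Add1,r1:Mul1,r2:16,r3:-15
c18: - | r0:Add1,r1:Mul1,r2:16,r3:-15
c19: - | r0:Add1,r1:Mul1,r2:16,r3:-15
c20: CDB Add2=1 | r0:Add1,r1:Mul1,r2:16,r3:-15
c21: - | r0:Add1,r1:Mul1,r2:16,r3:-15
c22: - | r0:Add1,r1:Mul1,r2:16,r3:-15
c23: - | r0:Add1,r1:Mul1,r2:16,r3:-15
c24: - | r0:Add1,r1:Mul1,r2:16,r3:-15
c25: CDB Mul1=16 | r0:Add1,r1:16,r2:16,r3:-15
c26: - | r0:Add1,r1:16,r2:16,r3:-15
c27: - | r0:Add1,r1:16,r2:16,r3:-15
c28: CDB Add1=17 | r0:17,r1:16,r2:16,r3:-15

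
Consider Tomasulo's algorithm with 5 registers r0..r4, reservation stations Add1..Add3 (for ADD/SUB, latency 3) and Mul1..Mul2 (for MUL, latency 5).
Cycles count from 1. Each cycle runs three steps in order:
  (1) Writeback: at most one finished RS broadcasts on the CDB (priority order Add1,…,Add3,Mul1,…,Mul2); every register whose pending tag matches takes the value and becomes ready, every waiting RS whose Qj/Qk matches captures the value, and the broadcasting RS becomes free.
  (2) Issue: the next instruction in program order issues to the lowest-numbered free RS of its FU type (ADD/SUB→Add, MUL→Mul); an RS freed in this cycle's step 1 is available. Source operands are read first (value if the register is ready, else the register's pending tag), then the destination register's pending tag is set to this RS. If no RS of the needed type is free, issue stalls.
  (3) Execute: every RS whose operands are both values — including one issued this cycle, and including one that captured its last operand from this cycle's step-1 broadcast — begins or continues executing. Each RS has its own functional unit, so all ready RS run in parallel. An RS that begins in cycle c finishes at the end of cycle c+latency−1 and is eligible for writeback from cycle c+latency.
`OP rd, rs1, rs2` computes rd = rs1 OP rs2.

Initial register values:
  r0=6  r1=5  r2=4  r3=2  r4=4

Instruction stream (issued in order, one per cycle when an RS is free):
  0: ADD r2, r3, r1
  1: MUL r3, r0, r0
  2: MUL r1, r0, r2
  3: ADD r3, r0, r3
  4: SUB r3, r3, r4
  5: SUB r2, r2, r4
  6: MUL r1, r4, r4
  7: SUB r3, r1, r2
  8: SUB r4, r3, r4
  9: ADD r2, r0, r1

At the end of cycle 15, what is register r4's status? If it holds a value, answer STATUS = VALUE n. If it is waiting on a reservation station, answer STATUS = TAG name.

  c1: issue ADD r2<-Add1  regs: r0:6,r1:5,r2:Add1,r3:2,r4:4
  c2: issue MUL r3<-Mul1  regs: r0:6,r1:5,r2:Add1,r3:Mul1,r4:4
  c3: issue MUL r1<-Mul2  regs: r0:6,r1:Mul2,r2:Add1,r3:Mul1,r4:4
  c4: CDB Add1=7; issue ADD r3<-Add1  regs: r0:6,r1:Mul2,r2:7,r3:Add1,r4:4
  c5: issue SUB r3<-Add2  regs: r0:6,r1:Mul2,r2:7,r3:Add2,r4:4
  c6: issue SUB r2<-Add3  regs: r0:6,r1:Mul2,r2:Add3,r3:Add2,r4:4
  c7: CDB Mul1=36; issue MUL r1<-Mul1  regs: r0:6,r1:Mul1,r2:Add3,r3:Add2,r4:4
  c8: stall  regs: r0:6,r1:Mul1,r2:Add3,r3:Add2,r4:4
  c9: CDB Add3=3; issue SUB r3<-Add3  regs: r0:6,r1:Mul1,r2:3,r3:Add3,r4:4
  c10: CDB Add1=42; issue SUB r4<-Add1  regs: r0:6,r1:Mul1,r2:3,r3:Add3,r4:Add1
  c11: CDB Mul2=42; stall  regs: r0:6,r1:Mul1,r2:3,r3:Add3,r4:Add1
  c12: CDB Mul1=16; stall  regs: r0:6,r1:16,r2:3,r3:Add3,r4:Add1
  c13: CDB Add2=38; issue ADD r2<-Add2  regs: r0:6,r1:16,r2:Add2,r3:Add3,r4:Add1
  c14: -  regs: r0:6,r1:16,r2:Add2,r3:Add3,r4:Add1
  c15: CDB Add3=13  regs: r0:6,r1:16,r2:Add2,r3:13,r4:Add1

STATUS = TAG Add1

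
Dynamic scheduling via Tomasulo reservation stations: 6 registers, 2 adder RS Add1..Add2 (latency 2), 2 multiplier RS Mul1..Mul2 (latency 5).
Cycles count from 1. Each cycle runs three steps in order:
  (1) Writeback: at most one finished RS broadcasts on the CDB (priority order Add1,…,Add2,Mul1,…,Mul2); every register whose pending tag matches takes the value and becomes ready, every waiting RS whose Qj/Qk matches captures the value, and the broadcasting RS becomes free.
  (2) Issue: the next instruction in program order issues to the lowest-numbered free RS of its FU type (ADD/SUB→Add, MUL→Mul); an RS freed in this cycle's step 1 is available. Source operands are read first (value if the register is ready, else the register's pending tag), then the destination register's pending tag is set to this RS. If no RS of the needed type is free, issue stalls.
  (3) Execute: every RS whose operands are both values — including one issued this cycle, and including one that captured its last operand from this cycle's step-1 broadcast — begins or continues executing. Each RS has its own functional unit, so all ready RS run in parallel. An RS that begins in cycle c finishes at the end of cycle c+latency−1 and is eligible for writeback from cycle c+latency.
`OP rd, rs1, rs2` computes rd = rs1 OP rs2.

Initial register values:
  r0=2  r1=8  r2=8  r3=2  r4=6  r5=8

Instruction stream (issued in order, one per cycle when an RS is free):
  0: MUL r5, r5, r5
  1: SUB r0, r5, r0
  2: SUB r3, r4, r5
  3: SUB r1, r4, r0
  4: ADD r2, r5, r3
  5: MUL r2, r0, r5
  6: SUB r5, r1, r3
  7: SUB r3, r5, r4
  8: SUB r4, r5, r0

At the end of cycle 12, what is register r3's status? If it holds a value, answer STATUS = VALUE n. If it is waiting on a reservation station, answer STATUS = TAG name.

c1: issue MUL r5<-Mul1 | r0:2,r1:8,r2:8,r3:2,r4:6,r5:Mul1
c2: issue SUB r0<-Add1 | r0:Add1,r1:8,r2:8,r3:2,r4:6,r5:Mul1
c3: issue SUB r3<-Add2 | r0:Add1,r1:8,r2:8,r3:Add2,r4:6,r5:Mul1
c4: stall | r0:Add1,r1:8,r2:8,r3:Add2,r4:6,r5:Mul1
c5: stall | r0:Add1,r1:8,r2:8,r3:Add2,r4:6,r5:Mul1
c6: CDB Mul1=64; stall | r0:Add1,r1:8,r2:8,r3:Add2,r4:6,r5:64
c7: stall | r0:Add1,r1:8,r2:8,r3:Add2,r4:6,r5:64
c8: CDB Add1=62; issue SUB r1<-Add1 | r0:62,r1:Add1,r2:8,r3:Add2,r4:6,r5:64
c9: CDB Add2=-58; issue ADD r2<-Add2 | r0:62,r1:Add1,r2:Add2,r3:-58,r4:6,r5:64
c10: CDB Add1=-56; issue MUL r2<-Mul1 | r0:62,r1:-56,r2:Mul1,r3:-58,r4:6,r5:64
c11: CDB Add2=6; issue SUB r5<-Add1 | r0:62,r1:-56,r2:Mul1,r3:-58,r4:6,r5:Add1
c12: issue SUB r3<-Add2 | r0:62,r1:-56,r2:Mul1,r3:Add2,r4:6,r5:Add1

STATUS = TAG Add2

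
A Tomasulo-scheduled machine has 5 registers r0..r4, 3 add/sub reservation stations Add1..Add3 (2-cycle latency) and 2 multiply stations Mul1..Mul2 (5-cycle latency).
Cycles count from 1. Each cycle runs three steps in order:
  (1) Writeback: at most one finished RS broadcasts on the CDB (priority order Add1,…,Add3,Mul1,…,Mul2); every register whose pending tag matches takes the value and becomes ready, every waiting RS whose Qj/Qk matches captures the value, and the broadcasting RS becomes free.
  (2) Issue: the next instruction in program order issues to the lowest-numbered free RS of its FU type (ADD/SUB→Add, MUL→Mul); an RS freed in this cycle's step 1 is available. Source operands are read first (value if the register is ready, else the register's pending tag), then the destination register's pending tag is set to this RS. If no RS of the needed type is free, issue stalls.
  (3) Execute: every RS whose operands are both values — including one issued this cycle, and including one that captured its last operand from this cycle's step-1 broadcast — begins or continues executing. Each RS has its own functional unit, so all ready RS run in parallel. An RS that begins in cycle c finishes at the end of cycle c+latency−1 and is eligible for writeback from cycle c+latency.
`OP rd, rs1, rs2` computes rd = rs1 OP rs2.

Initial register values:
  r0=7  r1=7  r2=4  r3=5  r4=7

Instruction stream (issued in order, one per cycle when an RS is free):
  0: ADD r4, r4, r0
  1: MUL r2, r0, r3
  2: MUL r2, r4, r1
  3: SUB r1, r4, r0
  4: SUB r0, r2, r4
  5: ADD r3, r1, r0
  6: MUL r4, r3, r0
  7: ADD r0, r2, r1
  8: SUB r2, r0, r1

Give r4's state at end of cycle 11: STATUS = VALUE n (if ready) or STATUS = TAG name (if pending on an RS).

STATUS = TAG Mul1

cycle 1: issue ADD r4<-Add1 // r0:7,r1:7,r2:4,r3:5,r4:Add1
cycle 2: issue MUL r2<-Mul1 // r0:7,r1:7,r2:Mul1,r3:5,r4:Add1
cycle 3: CDB Add1=14; issue MUL r2<-Mul2 // r0:7,r1:7,r2:Mul2,r3:5,r4:14
cycle 4: issue SUB r1<-Add1 // r0:7,r1:Add1,r2:Mul2,r3:5,r4:14
cycle 5: issue SUB r0<-Add2 // r0:Add2,r1:Add1,r2:Mul2,r3:5,r4:14
cycle 6: CDB Add1=7; issue ADD r3<-Add1 // r0:Add2,r1:7,r2:Mul2,r3:Add1,r4:14
cycle 7: CDB Mul1=35; issue MUL r4<-Mul1 // r0:Add2,r1:7,r2:Mul2,r3:Add1,r4:Mul1
cycle 8: CDB Mul2=98; issue ADD r0<-Add3 // r0:Add3,r1:7,r2:98,r3:Add1,r4:Mul1
cycle 9: stall // r0:Add3,r1:7,r2:98,r3:Add1,r4:Mul1
cycle 10: CDB Add2=84; issue SUB r2<-Add2 // r0:Add3,r1:7,r2:Add2,r3:Add1,r4:Mul1
cycle 11: CDB Add3=105 // r0:105,r1:7,r2:Add2,r3:Add1,r4:Mul1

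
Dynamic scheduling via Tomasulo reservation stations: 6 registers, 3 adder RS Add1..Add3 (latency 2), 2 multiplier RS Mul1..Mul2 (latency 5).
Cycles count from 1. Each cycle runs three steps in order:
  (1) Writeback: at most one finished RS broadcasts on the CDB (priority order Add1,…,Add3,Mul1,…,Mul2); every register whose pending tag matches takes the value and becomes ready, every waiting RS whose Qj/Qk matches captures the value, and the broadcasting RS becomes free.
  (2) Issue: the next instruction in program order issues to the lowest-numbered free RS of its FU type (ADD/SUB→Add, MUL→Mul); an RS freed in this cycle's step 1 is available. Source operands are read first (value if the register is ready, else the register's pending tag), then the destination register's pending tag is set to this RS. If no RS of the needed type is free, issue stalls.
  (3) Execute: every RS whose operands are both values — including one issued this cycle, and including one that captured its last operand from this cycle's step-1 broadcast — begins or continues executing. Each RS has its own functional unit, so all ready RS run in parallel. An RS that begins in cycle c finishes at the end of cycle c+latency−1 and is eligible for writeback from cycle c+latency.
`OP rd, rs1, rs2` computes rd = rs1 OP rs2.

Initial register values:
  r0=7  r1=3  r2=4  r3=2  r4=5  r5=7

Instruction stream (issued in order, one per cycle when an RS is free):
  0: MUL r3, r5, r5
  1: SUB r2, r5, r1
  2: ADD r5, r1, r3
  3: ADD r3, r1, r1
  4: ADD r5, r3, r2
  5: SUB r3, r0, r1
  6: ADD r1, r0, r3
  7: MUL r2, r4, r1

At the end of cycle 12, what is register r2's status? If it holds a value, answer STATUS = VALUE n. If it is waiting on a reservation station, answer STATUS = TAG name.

  c1: issue MUL r3<-Mul1  regs: r0:7,r1:3,r2:4,r3:Mul1,r4:5,r5:7
  c2: issue SUB r2<-Add1  regs: r0:7,r1:3,r2:Add1,r3:Mul1,r4:5,r5:7
  c3: issue ADD r5<-Add2  regs: r0:7,r1:3,r2:Add1,r3:Mul1,r4:5,r5:Add2
  c4: CDB Add1=4; issue ADD r3<-Add1  regs: r0:7,r1:3,r2:4,r3:Add1,r4:5,r5:Add2
  c5: issue ADD r5<-Add3  regs: r0:7,r1:3,r2:4,r3:Add1,r4:5,r5:Add3
  c6: CDB Add1=6; issue SUB r3<-Add1  regs: r0:7,r1:3,r2:4,r3:Add1,r4:5,r5:Add3
  c7: CDB Mul1=49; stall  regs: r0:7,r1:3,r2:4,r3:Add1,r4:5,r5:Add3
  c8: CDB Add1=4; issue ADD r1<-Add1  regs: r0:7,r1:Add1,r2:4,r3:4,r4:5,r5:Add3
  c9: CDB Add2=52; issue MUL r2<-Mul1  regs: r0:7,r1:Add1,r2:Mul1,r3:4,r4:5,r5:Add3
  c10: CDB Add1=11  regs: r0:7,r1:11,r2:Mul1,r3:4,r4:5,r5:Add3
  c11: CDB Add3=10  regs: r0:7,r1:11,r2:Mul1,r3:4,r4:5,r5:10
  c12: -  regs: r0:7,r1:11,r2:Mul1,r3:4,r4:5,r5:10

STATUS = TAG Mul1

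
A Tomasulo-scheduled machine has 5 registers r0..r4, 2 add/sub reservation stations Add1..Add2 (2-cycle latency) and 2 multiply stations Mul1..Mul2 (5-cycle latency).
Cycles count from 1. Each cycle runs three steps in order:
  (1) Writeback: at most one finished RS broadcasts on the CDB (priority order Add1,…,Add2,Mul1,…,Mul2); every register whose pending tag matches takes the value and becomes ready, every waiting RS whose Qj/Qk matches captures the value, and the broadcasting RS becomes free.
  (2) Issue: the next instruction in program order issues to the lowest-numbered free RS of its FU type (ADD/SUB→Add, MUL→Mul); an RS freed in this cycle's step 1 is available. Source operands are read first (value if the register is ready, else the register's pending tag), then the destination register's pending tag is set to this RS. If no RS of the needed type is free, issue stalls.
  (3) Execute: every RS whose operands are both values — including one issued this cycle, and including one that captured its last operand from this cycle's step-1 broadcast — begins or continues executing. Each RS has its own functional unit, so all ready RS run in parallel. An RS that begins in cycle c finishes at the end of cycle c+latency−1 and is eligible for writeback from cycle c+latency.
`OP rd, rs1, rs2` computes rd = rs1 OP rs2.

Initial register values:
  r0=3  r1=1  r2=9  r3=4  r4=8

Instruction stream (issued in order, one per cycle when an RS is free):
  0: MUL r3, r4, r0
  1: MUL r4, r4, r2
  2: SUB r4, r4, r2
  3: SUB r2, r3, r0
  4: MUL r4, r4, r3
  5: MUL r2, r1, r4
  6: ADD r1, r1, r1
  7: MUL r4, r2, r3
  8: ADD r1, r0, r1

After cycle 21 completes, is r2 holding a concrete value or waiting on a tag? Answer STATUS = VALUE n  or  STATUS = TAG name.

STATUS = VALUE 1512

cycle 1: issue MUL r3<-Mul1 // r0:3,r1:1,r2:9,r3:Mul1,r4:8
cycle 2: issue MUL r4<-Mul2 // r0:3,r1:1,r2:9,r3:Mul1,r4:Mul2
cycle 3: issue SUB r4<-Add1 // r0:3,r1:1,r2:9,r3:Mul1,r4:Add1
cycle 4: issue SUB r2<-Add2 // r0:3,r1:1,r2:Add2,r3:Mul1,r4:Add1
cycle 5: stall // r0:3,r1:1,r2:Add2,r3:Mul1,r4:Add1
cycle 6: CDB Mul1=24; issue MUL r4<-Mul1 // r0:3,r1:1,r2:Add2,r3:24,r4:Mul1
cycle 7: CDB Mul2=72; issue MUL r2<-Mul2 // r0:3,r1:1,r2:Mul2,r3:24,r4:Mul1
cycle 8: CDB Add2=21; issue ADD r1<-Add2 // r0:3,r1:Add2,r2:Mul2,r3:24,r4:Mul1
cycle 9: CDB Add1=63; stall // r0:3,r1:Add2,r2:Mul2,r3:24,r4:Mul1
cycle 10: CDB Add2=2; stall // r0:3,r1:2,r2:Mul2,r3:24,r4:Mul1
cycle 11: stall // r0:3,r1:2,r2:Mul2,r3:24,r4:Mul1
cycle 12: stall // r0:3,r1:2,r2:Mul2,r3:24,r4:Mul1
cycle 13: stall // r0:3,r1:2,r2:Mul2,r3:24,r4:Mul1
cycle 14: CDB Mul1=1512; issue MUL r4<-Mul1 // r0:3,r1:2,r2:Mul2,r3:24,r4:Mul1
cycle 15: issue ADD r1<-Add1 // r0:3,r1:Add1,r2:Mul2,r3:24,r4:Mul1
cycle 16: - // r0:3,r1:Add1,r2:Mul2,r3:24,r4:Mul1
cycle 17: CDB Add1=5 // r0:3,r1:5,r2:Mul2,r3:24,r4:Mul1
cycle 18: - // r0:3,r1:5,r2:Mul2,r3:24,r4:Mul1
cycle 19: CDB Mul2=1512 // r0:3,r1:5,r2:1512,r3:24,r4:Mul1
cycle 20: - // r0:3,r1:5,r2:1512,r3:24,r4:Mul1
cycle 21: - // r0:3,r1:5,r2:1512,r3:24,r4:Mul1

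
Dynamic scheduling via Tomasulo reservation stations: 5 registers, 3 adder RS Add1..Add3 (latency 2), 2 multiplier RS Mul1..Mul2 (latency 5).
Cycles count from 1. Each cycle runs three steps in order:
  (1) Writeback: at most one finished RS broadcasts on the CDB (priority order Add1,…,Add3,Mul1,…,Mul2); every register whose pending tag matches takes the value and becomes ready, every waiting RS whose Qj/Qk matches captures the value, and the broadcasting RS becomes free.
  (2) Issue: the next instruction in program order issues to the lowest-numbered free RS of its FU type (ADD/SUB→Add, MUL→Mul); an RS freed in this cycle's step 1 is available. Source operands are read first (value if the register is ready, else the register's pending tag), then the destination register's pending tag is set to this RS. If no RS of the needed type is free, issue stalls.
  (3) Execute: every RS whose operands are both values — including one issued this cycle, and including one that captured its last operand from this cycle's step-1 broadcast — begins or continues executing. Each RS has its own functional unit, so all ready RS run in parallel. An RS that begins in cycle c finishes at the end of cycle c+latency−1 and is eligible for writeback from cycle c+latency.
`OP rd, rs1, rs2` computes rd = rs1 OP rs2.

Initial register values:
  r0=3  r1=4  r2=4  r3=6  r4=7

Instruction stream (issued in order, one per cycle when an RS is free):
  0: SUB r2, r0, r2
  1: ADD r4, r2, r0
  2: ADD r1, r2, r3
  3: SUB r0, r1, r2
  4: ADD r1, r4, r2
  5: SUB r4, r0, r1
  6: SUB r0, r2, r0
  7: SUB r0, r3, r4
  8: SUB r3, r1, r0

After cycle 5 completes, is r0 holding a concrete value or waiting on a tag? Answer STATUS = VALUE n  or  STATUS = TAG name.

STATUS = TAG Add3

  c1: issue SUB r2<-Add1  regs: r0:3,r1:4,r2:Add1,r3:6,r4:7
  c2: issue ADD r4<-Add2  regs: r0:3,r1:4,r2:Add1,r3:6,r4:Add2
  c3: CDB Add1=-1; issue ADD r1<-Add1  regs: r0:3,r1:Add1,r2:-1,r3:6,r4:Add2
  c4: issue SUB r0<-Add3  regs: r0:Add3,r1:Add1,r2:-1,r3:6,r4:Add2
  c5: CDB Add1=5; issue ADD r1<-Add1  regs: r0:Add3,r1:Add1,r2:-1,r3:6,r4:Add2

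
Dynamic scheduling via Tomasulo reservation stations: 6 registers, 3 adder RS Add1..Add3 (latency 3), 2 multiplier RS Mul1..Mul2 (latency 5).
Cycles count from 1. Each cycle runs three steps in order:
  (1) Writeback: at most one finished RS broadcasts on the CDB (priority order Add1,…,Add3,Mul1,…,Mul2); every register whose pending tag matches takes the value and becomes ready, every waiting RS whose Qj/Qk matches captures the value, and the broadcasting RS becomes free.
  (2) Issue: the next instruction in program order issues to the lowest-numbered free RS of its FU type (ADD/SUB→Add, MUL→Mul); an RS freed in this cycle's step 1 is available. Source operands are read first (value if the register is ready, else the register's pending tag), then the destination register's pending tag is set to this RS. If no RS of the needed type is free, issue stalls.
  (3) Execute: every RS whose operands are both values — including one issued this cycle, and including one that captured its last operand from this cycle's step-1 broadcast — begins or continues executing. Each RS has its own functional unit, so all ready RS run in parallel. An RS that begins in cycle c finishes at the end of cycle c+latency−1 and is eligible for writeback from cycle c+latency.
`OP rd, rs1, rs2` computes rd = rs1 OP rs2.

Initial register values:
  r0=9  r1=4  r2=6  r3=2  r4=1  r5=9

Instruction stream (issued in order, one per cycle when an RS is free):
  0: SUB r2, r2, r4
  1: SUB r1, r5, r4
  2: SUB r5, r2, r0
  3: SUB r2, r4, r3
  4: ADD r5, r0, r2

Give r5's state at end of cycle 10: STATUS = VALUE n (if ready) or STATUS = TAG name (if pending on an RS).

cycle 1: issue SUB r2<-Add1 // r0:9,r1:4,r2:Add1,r3:2,r4:1,r5:9
cycle 2: issue SUB r1<-Add2 // r0:9,r1:Add2,r2:Add1,r3:2,r4:1,r5:9
cycle 3: issue SUB r5<-Add3 // r0:9,r1:Add2,r2:Add1,r3:2,r4:1,r5:Add3
cycle 4: CDB Add1=5; issue SUB r2<-Add1 // r0:9,r1:Add2,r2:Add1,r3:2,r4:1,r5:Add3
cycle 5: CDB Add2=8; issue ADD r5<-Add2 // r0:9,r1:8,r2:Add1,r3:2,r4:1,r5:Add2
cycle 6: - // r0:9,r1:8,r2:Add1,r3:2,r4:1,r5:Add2
cycle 7: CDB Add1=-1 // r0:9,r1:8,r2:-1,r3:2,r4:1,r5:Add2
cycle 8: CDB Add3=-4 // r0:9,r1:8,r2:-1,r3:2,r4:1,r5:Add2
cycle 9: - // r0:9,r1:8,r2:-1,r3:2,r4:1,r5:Add2
cycle 10: CDB Add2=8 // r0:9,r1:8,r2:-1,r3:2,r4:1,r5:8

STATUS = VALUE 8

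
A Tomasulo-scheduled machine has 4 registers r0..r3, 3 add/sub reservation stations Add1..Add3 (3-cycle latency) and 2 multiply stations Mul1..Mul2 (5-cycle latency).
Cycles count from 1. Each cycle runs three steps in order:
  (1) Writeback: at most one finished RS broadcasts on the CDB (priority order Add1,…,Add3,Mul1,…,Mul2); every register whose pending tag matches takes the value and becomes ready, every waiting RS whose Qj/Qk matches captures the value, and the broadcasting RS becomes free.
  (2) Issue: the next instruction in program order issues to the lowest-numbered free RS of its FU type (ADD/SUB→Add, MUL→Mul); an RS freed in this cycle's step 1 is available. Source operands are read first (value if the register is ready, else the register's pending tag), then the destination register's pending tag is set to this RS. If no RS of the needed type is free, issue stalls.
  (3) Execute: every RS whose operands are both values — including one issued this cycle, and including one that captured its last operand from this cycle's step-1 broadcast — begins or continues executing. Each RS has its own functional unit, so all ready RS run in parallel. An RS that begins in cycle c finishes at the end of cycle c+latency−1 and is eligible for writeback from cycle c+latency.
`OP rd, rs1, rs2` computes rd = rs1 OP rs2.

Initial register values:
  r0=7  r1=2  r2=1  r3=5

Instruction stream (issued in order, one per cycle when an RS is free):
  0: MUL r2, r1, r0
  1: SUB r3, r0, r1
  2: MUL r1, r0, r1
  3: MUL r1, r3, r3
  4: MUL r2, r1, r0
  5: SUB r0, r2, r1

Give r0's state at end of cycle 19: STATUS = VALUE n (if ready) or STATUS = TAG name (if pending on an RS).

STATUS = VALUE 150

c1: issue MUL r2<-Mul1 | r0:7,r1:2,r2:Mul1,r3:5
c2: issue SUB r3<-Add1 | r0:7,r1:2,r2:Mul1,r3:Add1
c3: issue MUL r1<-Mul2 | r0:7,r1:Mul2,r2:Mul1,r3:Add1
c4: stall | r0:7,r1:Mul2,r2:Mul1,r3:Add1
c5: CDB Add1=5; stall | r0:7,r1:Mul2,r2:Mul1,r3:5
c6: CDB Mul1=14; issue MUL r1<-Mul1 | r0:7,r1:Mul1,r2:14,r3:5
c7: stall | r0:7,r1:Mul1,r2:14,r3:5
c8: CDB Mul2=14; issue MUL r2<-Mul2 | r0:7,r1:Mul1,r2:Mul2,r3:5
c9: issue SUB r0<-Add1 | r0:Add1,r1:Mul1,r2:Mul2,r3:5
c10: - | r0:Add1,r1:Mul1,r2:Mul2,r3:5
c11: CDB Mul1=25 | r0:Add1,r1:25,r2:Mul2,r3:5
c12: - | r0:Add1,r1:25,r2:Mul2,r3:5
c13: - | r0:Add1,r1:25,r2:Mul2,r3:5
c14: - | r0:Add1,r1:25,r2:Mul2,r3:5
c15: - | r0:Add1,r1:25,r2:Mul2,r3:5
c16: CDB Mul2=175 | r0:Add1,r1:25,r2:175,r3:5
c17: - | r0:Add1,r1:25,r2:175,r3:5
c18: - | r0:Add1,r1:25,r2:175,r3:5
c19: CDB Add1=150 | r0:150,r1:25,r2:175,r3:5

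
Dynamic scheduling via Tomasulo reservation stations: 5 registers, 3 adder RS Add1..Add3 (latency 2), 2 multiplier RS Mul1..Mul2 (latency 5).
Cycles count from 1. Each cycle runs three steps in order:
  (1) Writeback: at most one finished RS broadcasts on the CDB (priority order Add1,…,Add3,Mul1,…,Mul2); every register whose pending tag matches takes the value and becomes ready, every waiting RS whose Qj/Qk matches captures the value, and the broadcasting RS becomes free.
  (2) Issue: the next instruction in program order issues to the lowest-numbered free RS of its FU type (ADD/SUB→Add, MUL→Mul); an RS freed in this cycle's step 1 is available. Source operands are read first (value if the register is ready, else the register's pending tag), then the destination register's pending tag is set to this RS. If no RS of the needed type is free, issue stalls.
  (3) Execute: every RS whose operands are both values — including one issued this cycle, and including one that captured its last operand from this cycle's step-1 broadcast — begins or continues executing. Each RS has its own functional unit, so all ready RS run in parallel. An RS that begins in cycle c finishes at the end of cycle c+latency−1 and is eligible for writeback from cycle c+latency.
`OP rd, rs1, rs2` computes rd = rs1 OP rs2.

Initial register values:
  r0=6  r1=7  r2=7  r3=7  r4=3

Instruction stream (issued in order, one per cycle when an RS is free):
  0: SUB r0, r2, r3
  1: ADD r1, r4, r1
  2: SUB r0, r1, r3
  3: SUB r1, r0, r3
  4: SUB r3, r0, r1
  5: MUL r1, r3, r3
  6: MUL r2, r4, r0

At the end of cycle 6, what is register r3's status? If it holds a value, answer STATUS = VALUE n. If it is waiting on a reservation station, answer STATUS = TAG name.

c1: issue SUB r0<-Add1 | r0:Add1,r1:7,r2:7,r3:7,r4:3
c2: issue ADD r1<-Add2 | r0:Add1,r1:Add2,r2:7,r3:7,r4:3
c3: CDB Add1=0; issue SUB r0<-Add1 | r0:Add1,r1:Add2,r2:7,r3:7,r4:3
c4: CDB Add2=10; issue SUB r1<-Add2 | r0:Add1,r1:Add2,r2:7,r3:7,r4:3
c5: issue SUB r3<-Add3 | r0:Add1,r1:Add2,r2:7,r3:Add3,r4:3
c6: CDB Add1=3; issue MUL r1<-Mul1 | r0:3,r1:Mul1,r2:7,r3:Add3,r4:3

STATUS = TAG Add3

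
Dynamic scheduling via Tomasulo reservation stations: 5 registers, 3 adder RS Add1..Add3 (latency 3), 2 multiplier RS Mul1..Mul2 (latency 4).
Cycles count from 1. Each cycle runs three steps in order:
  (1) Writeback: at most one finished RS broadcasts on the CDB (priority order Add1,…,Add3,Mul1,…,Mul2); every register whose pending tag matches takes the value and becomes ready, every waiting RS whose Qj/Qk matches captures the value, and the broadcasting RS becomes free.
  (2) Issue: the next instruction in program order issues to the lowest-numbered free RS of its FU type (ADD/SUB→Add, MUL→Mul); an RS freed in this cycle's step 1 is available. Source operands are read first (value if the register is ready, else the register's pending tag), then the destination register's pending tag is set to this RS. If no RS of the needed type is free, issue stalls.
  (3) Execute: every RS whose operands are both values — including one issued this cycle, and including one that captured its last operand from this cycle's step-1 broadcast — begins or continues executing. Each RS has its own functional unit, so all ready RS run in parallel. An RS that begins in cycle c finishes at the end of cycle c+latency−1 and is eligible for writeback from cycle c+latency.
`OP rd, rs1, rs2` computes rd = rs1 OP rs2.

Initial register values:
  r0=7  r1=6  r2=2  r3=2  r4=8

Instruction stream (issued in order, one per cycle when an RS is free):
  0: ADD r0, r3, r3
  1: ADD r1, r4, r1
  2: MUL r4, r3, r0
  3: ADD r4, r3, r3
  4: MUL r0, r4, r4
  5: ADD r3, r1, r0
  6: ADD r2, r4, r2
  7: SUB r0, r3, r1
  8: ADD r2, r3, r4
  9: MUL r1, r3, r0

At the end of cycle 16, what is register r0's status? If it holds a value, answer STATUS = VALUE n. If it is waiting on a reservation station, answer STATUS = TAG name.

STATUS = TAG Add3

cycle 1: issue ADD r0<-Add1 // r0:Add1,r1:6,r2:2,r3:2,r4:8
cycle 2: issue ADD r1<-Add2 // r0:Add1,r1:Add2,r2:2,r3:2,r4:8
cycle 3: issue MUL r4<-Mul1 // r0:Add1,r1:Add2,r2:2,r3:2,r4:Mul1
cycle 4: CDB Add1=4; issue ADD r4<-Add1 // r0:4,r1:Add2,r2:2,r3:2,r4:Add1
cycle 5: CDB Add2=14; issue MUL r0<-Mul2 // r0:Mul2,r1:14,r2:2,r3:2,r4:Add1
cycle 6: issue ADD r3<-Add2 // r0:Mul2,r1:14,r2:2,r3:Add2,r4:Add1
cycle 7: CDB Add1=4; issue ADD r2<-Add1 // r0:Mul2,r1:14,r2:Add1,r3:Add2,r4:4
cycle 8: CDB Mul1=8; issue SUB r0<-Add3 // r0:Add3,r1:14,r2:Add1,r3:Add2,r4:4
cycle 9: stall // r0:Add3,r1:14,r2:Add1,r3:Add2,r4:4
cycle 10: CDB Add1=6; issue ADD r2<-Add1 // r0:Add3,r1:14,r2:Add1,r3:Add2,r4:4
cycle 11: CDB Mul2=16; issue MUL r1<-Mul1 // r0:Add3,r1:Mul1,r2:Add1,r3:Add2,r4:4
cycle 12: - // r0:Add3,r1:Mul1,r2:Add1,r3:Add2,r4:4
cycle 13: - // r0:Add3,r1:Mul1,r2:Add1,r3:Add2,r4:4
cycle 14: CDB Add2=30 // r0:Add3,r1:Mul1,r2:Add1,r3:30,r4:4
cycle 15: - // r0:Add3,r1:Mul1,r2:Add1,r3:30,r4:4
cycle 16: - // r0:Add3,r1:Mul1,r2:Add1,r3:30,r4:4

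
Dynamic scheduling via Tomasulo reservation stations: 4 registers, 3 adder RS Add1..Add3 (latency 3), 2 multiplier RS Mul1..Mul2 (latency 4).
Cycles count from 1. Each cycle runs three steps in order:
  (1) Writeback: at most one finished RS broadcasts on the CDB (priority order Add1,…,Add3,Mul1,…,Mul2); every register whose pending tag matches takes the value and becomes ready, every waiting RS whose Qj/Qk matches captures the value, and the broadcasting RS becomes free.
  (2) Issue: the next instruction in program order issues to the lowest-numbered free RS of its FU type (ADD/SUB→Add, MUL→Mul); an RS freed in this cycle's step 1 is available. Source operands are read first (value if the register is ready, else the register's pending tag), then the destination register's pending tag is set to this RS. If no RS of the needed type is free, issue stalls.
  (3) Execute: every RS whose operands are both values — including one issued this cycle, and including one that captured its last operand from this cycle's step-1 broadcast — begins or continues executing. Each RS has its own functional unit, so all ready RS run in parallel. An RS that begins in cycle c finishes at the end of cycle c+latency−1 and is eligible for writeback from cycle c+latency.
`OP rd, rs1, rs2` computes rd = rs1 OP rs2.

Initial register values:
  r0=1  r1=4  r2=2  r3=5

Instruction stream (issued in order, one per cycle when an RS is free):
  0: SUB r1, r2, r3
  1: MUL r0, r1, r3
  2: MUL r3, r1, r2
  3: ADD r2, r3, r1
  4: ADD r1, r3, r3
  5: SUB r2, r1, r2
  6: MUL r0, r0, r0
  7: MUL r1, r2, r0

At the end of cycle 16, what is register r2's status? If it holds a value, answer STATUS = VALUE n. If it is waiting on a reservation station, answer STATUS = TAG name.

  c1: issue SUB r1<-Add1  regs: r0:1,r1:Add1,r2:2,r3:5
  c2: issue MUL r0<-Mul1  regs: r0:Mul1,r1:Add1,r2:2,r3:5
  c3: issue MUL r3<-Mul2  regs: r0:Mul1,r1:Add1,r2:2,r3:Mul2
  c4: CDB Add1=-3; issue ADD r2<-Add1  regs: r0:Mul1,r1:-3,r2:Add1,r3:Mul2
  c5: issue ADD r1<-Add2  regs: r0:Mul1,r1:Add2,r2:Add1,r3:Mul2
  c6: issue SUB r2<-Add3  regs: r0:Mul1,r1:Add2,r2:Add3,r3:Mul2
  c7: stall  regs: r0:Mul1,r1:Add2,r2:Add3,r3:Mul2
  c8: CDB Mul1=-15; issue MUL r0<-Mul1  regs: r0:Mul1,r1:Add2,r2:Add3,r3:Mul2
  c9: CDB Mul2=-6; issue MUL r1<-Mul2  regs: r0:Mul1,r1:Mul2,r2:Add3,r3:-6
  c10: -  regs: r0:Mul1,r1:Mul2,r2:Add3,r3:-6
  c11: -  regs: r0:Mul1,r1:Mul2,r2:Add3,r3:-6
  c12: CDB Add1=-9  regs: r0:Mul1,r1:Mul2,r2:Add3,r3:-6
  c13: CDB Add2=-12  regs: r0:Mul1,r1:Mul2,r2:Add3,r3:-6
  c14: CDB Mul1=225  regs: r0:225,r1:Mul2,r2:Add3,r3:-6
  c15: -  regs: r0:225,r1:Mul2,r2:Add3,r3:-6
  c16: CDB Add3=-3  regs: r0:225,r1:Mul2,r2:-3,r3:-6

STATUS = VALUE -3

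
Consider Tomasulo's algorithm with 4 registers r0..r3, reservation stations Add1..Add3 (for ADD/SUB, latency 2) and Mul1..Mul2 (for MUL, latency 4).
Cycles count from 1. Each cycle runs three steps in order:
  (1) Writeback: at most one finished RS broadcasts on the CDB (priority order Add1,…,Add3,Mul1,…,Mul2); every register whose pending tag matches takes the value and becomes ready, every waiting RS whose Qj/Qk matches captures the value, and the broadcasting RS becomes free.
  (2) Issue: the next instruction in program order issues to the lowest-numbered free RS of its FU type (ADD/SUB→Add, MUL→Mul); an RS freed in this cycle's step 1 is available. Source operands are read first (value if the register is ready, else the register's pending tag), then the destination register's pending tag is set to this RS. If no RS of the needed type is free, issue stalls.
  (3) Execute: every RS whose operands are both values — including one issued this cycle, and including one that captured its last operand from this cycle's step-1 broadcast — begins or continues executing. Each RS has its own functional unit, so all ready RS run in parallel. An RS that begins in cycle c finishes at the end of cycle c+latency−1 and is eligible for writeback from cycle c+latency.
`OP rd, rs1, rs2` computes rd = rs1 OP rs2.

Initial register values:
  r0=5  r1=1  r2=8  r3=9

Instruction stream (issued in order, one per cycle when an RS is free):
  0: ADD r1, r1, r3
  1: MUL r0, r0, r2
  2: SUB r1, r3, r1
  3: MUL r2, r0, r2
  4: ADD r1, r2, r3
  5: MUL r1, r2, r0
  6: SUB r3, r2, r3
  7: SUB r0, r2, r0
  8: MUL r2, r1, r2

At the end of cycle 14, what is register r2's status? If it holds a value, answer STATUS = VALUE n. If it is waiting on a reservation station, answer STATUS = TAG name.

  c1: issue ADD r1<-Add1  regs: r0:5,r1:Add1,r2:8,r3:9
  c2: issue MUL r0<-Mul1  regs: r0:Mul1,r1:Add1,r2:8,r3:9
  c3: CDB Add1=10; issue SUB r1<-Add1  regs: r0:Mul1,r1:Add1,r2:8,r3:9
  c4: issue MUL r2<-Mul2  regs: r0:Mul1,r1:Add1,r2:Mul2,r3:9
  c5: CDB Add1=-1; issue ADD r1<-Add1  regs: r0:Mul1,r1:Add1,r2:Mul2,r3:9
  c6: CDB Mul1=40; issue MUL r1<-Mul1  regs: r0:40,r1:Mul1,r2:Mul2,r3:9
  c7: issue SUB r3<-Add2  regs: r0:40,r1:Mul1,r2:Mul2,r3:Add2
  c8: issue SUB r0<-Add3  regs: r0:Add3,r1:Mul1,r2:Mul2,r3:Add2
  c9: stall  regs: r0:Add3,r1:Mul1,r2:Mul2,r3:Add2
  c10: CDB Mul2=320; issue MUL r2<-Mul2  regs: r0:Add3,r1:Mul1,r2:Mul2,r3:Add2
  c11: -  regs: r0:Add3,r1:Mul1,r2:Mul2,r3:Add2
  c12: CDB Add1=329  regs: r0:Add3,r1:Mul1,r2:Mul2,r3:Add2
  c13: CDB Add2=311  regs: r0:Add3,r1:Mul1,r2:Mul2,r3:311
  c14: CDB Add3=280  regs: r0:280,r1:Mul1,r2:Mul2,r3:311

STATUS = TAG Mul2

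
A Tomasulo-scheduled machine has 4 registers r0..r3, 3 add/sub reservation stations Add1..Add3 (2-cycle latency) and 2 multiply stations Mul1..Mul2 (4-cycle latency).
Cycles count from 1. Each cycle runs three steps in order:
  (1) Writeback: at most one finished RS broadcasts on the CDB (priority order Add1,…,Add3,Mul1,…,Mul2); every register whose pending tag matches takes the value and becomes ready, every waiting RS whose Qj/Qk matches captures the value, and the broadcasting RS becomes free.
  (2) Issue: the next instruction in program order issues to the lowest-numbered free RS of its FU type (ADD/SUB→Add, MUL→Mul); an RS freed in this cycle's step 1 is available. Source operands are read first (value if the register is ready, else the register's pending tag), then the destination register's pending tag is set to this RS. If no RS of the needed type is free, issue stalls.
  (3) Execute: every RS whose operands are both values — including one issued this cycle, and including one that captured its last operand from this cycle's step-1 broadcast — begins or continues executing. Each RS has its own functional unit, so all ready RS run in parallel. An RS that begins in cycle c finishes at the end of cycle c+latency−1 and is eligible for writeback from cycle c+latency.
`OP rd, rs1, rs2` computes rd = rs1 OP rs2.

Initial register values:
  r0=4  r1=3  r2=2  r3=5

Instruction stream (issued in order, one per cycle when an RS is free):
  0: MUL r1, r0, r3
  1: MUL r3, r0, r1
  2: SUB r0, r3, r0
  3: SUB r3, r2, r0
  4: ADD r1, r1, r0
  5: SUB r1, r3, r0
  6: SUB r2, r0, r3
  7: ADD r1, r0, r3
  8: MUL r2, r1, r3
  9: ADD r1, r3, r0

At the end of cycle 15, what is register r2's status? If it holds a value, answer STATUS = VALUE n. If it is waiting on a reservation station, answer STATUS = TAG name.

  c1: issue MUL r1<-Mul1  regs: r0:4,r1:Mul1,r2:2,r3:5
  c2: issue MUL r3<-Mul2  regs: r0:4,r1:Mul1,r2:2,r3:Mul2
  c3: issue SUB r0<-Add1  regs: r0:Add1,r1:Mul1,r2:2,r3:Mul2
  c4: issue SUB r3<-Add2  regs: r0:Add1,r1:Mul1,r2:2,r3:Add2
  c5: CDB Mul1=20; issue ADD r1<-Add3  regs: r0:Add1,r1:Add3,r2:2,r3:Add2
  c6: stall  regs: r0:Add1,r1:Add3,r2:2,r3:Add2
  c7: stall  regs: r0:Add1,r1:Add3,r2:2,r3:Add2
  c8: stall  regs: r0:Add1,r1:Add3,r2:2,r3:Add2
  c9: CDB Mul2=80; stall  regs: r0:Add1,r1:Add3,r2:2,r3:Add2
  c10: stall  regs: r0:Add1,r1:Add3,r2:2,r3:Add2
  c11: CDB Add1=76; issue SUB r1<-Add1  regs: r0:76,r1:Add1,r2:2,r3:Add2
  c12: stall  regs: r0:76,r1:Add1,r2:2,r3:Add2
  c13: CDB Add2=-74; issue SUB r2<-Add2  regs: r0:76,r1:Add1,r2:Add2,r3:-74
  c14: CDB Add3=96; issue ADD r1<-Add3  regs: r0:76,r1:Add3,r2:Add2,r3:-74
  c15: CDB Add1=-150; issue MUL r2<-Mul1  regs: r0:76,r1:Add3,r2:Mul1,r3:-74

STATUS = TAG Mul1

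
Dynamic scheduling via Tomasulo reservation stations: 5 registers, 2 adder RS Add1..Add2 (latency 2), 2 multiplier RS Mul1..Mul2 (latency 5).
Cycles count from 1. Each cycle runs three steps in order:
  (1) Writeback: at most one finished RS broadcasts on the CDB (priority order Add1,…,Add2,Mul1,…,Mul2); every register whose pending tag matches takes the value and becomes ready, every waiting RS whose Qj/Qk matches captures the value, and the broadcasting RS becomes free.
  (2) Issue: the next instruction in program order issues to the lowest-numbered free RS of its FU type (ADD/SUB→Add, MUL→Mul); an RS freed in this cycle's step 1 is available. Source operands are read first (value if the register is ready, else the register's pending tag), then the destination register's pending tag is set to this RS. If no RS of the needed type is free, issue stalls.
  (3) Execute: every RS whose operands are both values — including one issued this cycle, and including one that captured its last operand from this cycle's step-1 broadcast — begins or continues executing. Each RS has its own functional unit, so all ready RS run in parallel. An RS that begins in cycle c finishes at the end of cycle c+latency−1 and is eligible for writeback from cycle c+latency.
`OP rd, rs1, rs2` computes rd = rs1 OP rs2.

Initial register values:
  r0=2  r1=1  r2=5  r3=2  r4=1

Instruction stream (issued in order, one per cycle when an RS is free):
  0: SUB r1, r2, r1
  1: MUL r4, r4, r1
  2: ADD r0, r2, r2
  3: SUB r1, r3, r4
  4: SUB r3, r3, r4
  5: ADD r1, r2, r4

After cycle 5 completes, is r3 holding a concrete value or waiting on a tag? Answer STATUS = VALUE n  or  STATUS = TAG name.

cycle 1: issue SUB r1<-Add1 // r0:2,r1:Add1,r2:5,r3:2,r4:1
cycle 2: issue MUL r4<-Mul1 // r0:2,r1:Add1,r2:5,r3:2,r4:Mul1
cycle 3: CDB Add1=4; issue ADD r0<-Add1 // r0:Add1,r1:4,r2:5,r3:2,r4:Mul1
cycle 4: issue SUB r1<-Add2 // r0:Add1,r1:Add2,r2:5,r3:2,r4:Mul1
cycle 5: CDB Add1=10; issue SUB r3<-Add1 // r0:10,r1:Add2,r2:5,r3:Add1,r4:Mul1

STATUS = TAG Add1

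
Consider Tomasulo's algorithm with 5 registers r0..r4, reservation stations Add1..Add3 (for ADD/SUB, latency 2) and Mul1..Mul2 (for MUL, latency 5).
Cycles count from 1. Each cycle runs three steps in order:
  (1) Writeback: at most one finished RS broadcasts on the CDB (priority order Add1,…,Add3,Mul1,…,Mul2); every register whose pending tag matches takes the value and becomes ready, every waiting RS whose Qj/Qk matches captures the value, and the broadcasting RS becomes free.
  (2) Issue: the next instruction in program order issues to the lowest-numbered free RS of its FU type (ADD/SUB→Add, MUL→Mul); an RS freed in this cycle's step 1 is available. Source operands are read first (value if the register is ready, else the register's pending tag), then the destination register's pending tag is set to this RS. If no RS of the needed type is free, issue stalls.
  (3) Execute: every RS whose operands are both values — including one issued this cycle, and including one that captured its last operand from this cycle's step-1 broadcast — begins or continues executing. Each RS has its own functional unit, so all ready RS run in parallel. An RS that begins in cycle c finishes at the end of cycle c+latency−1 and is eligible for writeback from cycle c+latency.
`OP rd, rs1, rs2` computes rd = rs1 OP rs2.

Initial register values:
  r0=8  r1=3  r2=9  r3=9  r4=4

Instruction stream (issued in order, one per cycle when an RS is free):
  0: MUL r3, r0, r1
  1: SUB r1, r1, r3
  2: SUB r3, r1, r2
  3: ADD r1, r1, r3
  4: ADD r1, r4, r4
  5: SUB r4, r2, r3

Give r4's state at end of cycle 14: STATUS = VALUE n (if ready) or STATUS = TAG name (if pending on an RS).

STATUS = VALUE 39

  c1: issue MUL r3<-Mul1  regs: r0:8,r1:3,r2:9,r3:Mul1,r4:4
  c2: issue SUB r1<-Add1  regs: r0:8,r1:Add1,r2:9,r3:Mul1,r4:4
  c3: issue SUB r3<-Add2  regs: r0:8,r1:Add1,r2:9,r3:Add2,r4:4
  c4: issue ADD r1<-Add3  regs: r0:8,r1:Add3,r2:9,r3:Add2,r4:4
  c5: stall  regs: r0:8,r1:Add3,r2:9,r3:Add2,r4:4
  c6: CDB Mul1=24; stall  regs: r0:8,r1:Add3,r2:9,r3:Add2,r4:4
  c7: stall  regs: r0:8,r1:Add3,r2:9,r3:Add2,r4:4
  c8: CDB Add1=-21; issue ADD r1<-Add1  regs: r0:8,r1:Add1,r2:9,r3:Add2,r4:4
  c9: stall  regs: r0:8,r1:Add1,r2:9,r3:Add2,r4:4
  c10: CDB Add1=8; issue SUB r4<-Add1  regs: r0:8,r1:8,r2:9,r3:Add2,r4:Add1
  c11: CDB Add2=-30  regs: r0:8,r1:8,r2:9,r3:-30,r4:Add1
  c12: -  regs: r0:8,r1:8,r2:9,r3:-30,r4:Add1
  c13: CDB Add1=39  regs: r0:8,r1:8,r2:9,r3:-30,r4:39
  c14: CDB Add3=-51  regs: r0:8,r1:8,r2:9,r3:-30,r4:39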